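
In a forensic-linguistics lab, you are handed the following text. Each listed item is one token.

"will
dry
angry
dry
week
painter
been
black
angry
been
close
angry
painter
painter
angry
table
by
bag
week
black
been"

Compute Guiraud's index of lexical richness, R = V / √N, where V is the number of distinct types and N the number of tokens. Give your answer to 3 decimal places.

N = 21, V = 11.
√N = 4.582576
R = 11 / 4.582576 = 2.400

2.400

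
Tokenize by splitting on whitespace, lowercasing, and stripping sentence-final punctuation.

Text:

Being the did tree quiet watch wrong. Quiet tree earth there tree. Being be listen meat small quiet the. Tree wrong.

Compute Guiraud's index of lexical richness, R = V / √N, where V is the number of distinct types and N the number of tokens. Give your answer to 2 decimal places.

2.84

N = 21, V = 13.
√N = 4.582576
R = 13 / 4.582576 = 2.84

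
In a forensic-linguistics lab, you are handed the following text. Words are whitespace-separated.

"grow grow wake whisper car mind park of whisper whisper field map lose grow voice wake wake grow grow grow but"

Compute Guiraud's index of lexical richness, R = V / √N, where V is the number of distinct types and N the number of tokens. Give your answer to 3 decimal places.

2.619

N = 21, V = 12.
√N = 4.582576
R = 12 / 4.582576 = 2.619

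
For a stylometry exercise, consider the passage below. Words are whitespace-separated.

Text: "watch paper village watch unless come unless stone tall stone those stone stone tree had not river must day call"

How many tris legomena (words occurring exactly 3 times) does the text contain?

Frequencies: stone:4, watch:2, unless:2, paper:1, village:1, come:1, tall:1, those:1, tree:1, had:1, not:1, river:1, must:1, day:1, call:1
Words with frequency 3: (none)

0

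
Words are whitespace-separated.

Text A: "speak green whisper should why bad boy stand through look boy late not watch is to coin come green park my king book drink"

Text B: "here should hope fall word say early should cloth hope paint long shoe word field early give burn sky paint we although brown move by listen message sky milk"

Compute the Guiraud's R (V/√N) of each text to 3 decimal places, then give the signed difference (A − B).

A: V=22, N=24, R=4.491
B: V=23, N=29, R=4.271
Difference = 4.491 − 4.271 = 0.220

0.220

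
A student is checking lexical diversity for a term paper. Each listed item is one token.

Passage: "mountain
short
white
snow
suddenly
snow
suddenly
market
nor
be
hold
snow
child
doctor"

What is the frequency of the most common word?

Frequencies: snow:3, suddenly:2, mountain:1, short:1, white:1, market:1, nor:1, be:1, hold:1, child:1, doctor:1
Most common: 'snow' with frequency 3.

3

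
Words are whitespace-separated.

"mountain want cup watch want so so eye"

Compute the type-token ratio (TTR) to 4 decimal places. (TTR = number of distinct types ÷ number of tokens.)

N = 8 tokens, V = 6 types.
TTR = V / N = 6 / 8 = 0.7500

0.7500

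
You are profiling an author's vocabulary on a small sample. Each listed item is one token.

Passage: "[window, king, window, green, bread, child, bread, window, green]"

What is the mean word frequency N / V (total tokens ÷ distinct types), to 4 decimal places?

1.8000

N = 9 tokens, V = 5 types.
Mean frequency = N / V = 9 / 5 = 1.8000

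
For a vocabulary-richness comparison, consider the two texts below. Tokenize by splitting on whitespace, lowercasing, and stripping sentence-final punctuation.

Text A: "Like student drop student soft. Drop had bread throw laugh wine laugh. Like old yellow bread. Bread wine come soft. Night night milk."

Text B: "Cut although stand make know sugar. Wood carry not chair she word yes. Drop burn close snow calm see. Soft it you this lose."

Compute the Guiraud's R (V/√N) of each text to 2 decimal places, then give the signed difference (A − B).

-1.98

A: V=14, N=23, R=2.92
B: V=24, N=24, R=4.90
Difference = 2.92 − 4.90 = -1.98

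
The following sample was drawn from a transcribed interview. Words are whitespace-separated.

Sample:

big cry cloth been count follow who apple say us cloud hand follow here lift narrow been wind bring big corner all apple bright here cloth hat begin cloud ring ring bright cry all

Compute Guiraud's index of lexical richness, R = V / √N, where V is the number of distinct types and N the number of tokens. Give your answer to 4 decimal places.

3.9445

N = 34, V = 23.
√N = 5.830952
R = 23 / 5.830952 = 3.9445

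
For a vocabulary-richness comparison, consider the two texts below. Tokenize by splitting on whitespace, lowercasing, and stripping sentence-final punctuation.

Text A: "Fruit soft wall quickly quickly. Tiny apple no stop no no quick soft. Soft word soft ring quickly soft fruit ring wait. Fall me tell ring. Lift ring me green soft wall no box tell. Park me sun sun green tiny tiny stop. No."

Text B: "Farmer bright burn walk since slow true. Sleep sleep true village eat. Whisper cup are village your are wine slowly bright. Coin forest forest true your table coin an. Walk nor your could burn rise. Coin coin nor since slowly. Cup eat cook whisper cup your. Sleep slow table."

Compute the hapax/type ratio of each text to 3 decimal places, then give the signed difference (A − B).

0.150

A: hapax=8, V=20, ratio=0.400
B: hapax=6, V=24, ratio=0.250
Difference = 0.400 − 0.250 = 0.150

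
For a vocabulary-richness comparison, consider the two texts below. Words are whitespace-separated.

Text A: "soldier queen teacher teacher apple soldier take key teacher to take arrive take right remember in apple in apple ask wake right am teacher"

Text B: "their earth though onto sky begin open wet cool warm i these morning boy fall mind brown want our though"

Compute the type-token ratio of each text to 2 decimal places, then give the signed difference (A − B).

TTR(A) = 14/24 = 0.58
TTR(B) = 19/20 = 0.95
Difference = 0.58 − 0.95 = -0.37

-0.37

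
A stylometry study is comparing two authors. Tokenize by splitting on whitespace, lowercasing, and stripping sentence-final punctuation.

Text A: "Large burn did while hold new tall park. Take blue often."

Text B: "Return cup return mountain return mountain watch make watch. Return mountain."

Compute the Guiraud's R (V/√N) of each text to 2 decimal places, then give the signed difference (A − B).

1.81

A: V=11, N=11, R=3.32
B: V=5, N=11, R=1.51
Difference = 3.32 − 1.51 = 1.81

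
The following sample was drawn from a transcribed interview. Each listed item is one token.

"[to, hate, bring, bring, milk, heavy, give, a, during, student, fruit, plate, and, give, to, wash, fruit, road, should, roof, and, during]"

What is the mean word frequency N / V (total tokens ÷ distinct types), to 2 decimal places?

1.38

N = 22 tokens, V = 16 types.
Mean frequency = N / V = 22 / 16 = 1.38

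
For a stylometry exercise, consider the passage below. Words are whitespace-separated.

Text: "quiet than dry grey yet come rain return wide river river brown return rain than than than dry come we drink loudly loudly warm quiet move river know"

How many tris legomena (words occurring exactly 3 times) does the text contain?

1

Frequencies: than:4, river:3, quiet:2, dry:2, come:2, rain:2, return:2, loudly:2, grey:1, yet:1, wide:1, brown:1, we:1, drink:1, warm:1, move:1, know:1
Words with frequency 3: river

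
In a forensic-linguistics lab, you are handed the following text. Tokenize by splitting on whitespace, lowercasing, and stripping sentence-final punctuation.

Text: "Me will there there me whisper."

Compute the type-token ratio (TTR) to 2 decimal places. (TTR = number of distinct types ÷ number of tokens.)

N = 6 tokens, V = 4 types.
TTR = V / N = 4 / 6 = 0.67

0.67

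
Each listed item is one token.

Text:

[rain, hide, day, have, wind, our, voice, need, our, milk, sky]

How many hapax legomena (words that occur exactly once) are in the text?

9

Frequencies: our:2, rain:1, hide:1, day:1, have:1, wind:1, voice:1, need:1, milk:1, sky:1
Hapax (freq=1): day, have, hide, milk, need, rain, sky, voice, wind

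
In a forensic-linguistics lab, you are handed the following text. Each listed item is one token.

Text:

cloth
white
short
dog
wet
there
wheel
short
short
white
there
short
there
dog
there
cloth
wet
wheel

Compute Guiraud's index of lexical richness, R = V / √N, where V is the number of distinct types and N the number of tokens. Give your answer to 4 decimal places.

1.6499

N = 18, V = 7.
√N = 4.242641
R = 7 / 4.242641 = 1.6499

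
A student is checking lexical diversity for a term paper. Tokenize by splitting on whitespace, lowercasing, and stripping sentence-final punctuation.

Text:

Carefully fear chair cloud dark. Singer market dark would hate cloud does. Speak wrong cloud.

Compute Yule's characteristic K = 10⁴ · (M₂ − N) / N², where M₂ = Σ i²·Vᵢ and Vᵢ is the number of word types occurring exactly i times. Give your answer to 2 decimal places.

Frequencies: cloud:3, dark:2, carefully:1, fear:1, chair:1, singer:1, market:1, would:1, hate:1, does:1, speak:1, wrong:1
N = 15. Frequency spectrum: V_1=10, V_2=1, V_3=1
M₂ = 1²·10 + 2²·1 + 3²·1 = 23
K = 10000 × (23 − 15) / 15² = 355.56

355.56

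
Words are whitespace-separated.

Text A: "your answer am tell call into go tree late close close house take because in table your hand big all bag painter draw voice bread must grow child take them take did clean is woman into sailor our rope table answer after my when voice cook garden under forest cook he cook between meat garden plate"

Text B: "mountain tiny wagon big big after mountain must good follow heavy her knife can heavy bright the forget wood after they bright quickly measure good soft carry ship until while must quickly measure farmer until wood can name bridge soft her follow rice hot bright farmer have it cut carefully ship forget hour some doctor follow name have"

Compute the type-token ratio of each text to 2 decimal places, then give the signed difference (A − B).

0.18

TTR(A) = 45/56 = 0.80
TTR(B) = 36/58 = 0.62
Difference = 0.80 − 0.62 = 0.18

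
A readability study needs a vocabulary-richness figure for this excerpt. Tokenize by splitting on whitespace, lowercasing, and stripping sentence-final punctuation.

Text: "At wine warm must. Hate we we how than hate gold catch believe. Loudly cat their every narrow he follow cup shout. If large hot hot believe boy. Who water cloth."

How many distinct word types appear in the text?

27

Distinct types: {at, believe, boy, cat, catch, cloth, cup, every, follow, gold, hate, he, hot, how, if, large, loudly, must, narrow, shout, than, their, warm, water, we, who, wine}
V = 27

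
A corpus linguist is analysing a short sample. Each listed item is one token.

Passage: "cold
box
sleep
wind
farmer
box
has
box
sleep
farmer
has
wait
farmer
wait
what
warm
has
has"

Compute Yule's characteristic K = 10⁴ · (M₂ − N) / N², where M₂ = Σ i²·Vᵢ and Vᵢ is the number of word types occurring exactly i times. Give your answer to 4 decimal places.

864.1975

Frequencies: has:4, box:3, farmer:3, sleep:2, wait:2, cold:1, wind:1, what:1, warm:1
N = 18. Frequency spectrum: V_1=4, V_2=2, V_3=2, V_4=1
M₂ = 1²·4 + 2²·2 + 3²·2 + 4²·1 = 46
K = 10000 × (46 − 18) / 18² = 864.1975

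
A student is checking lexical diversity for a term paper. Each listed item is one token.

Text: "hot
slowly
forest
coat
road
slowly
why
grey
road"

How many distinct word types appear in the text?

Distinct types: {coat, forest, grey, hot, road, slowly, why}
V = 7

7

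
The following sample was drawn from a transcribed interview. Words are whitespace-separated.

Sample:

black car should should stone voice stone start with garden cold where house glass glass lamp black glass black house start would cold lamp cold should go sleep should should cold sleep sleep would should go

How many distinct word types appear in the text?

16

Distinct types: {black, car, cold, garden, glass, go, house, lamp, should, sleep, start, stone, voice, where, with, would}
V = 16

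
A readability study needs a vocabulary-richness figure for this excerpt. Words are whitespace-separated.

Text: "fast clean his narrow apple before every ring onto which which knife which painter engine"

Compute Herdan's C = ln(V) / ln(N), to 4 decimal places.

0.9472

N = 15, V = 13.
ln(V) = 2.564949, ln(N) = 2.708050
C = 2.564949 / 2.708050 = 0.9472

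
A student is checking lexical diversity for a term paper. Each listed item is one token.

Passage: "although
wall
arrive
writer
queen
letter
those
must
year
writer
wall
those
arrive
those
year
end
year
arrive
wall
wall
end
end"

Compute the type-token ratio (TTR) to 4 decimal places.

0.4545

N = 22 tokens, V = 10 types.
TTR = V / N = 10 / 22 = 0.4545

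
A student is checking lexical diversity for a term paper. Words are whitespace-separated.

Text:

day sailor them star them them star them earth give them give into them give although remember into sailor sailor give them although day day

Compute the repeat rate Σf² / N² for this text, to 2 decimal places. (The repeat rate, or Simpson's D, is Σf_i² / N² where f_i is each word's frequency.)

0.16

Frequencies: them:7, give:4, day:3, sailor:3, star:2, into:2, although:2, earth:1, remember:1
Σf² = 97; N² = 625
Repeat rate = 97 / 625 = 0.16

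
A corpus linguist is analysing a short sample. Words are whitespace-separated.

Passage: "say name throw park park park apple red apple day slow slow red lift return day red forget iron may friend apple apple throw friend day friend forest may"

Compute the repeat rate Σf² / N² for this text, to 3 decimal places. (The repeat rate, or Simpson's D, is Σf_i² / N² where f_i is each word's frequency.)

Frequencies: apple:4, park:3, red:3, day:3, friend:3, throw:2, slow:2, may:2, say:1, name:1, lift:1, return:1, forget:1, iron:1, forest:1
Σf² = 71; N² = 841
Repeat rate = 71 / 841 = 0.084

0.084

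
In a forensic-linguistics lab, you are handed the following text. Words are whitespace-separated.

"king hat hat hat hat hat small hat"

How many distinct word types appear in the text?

Distinct types: {hat, king, small}
V = 3

3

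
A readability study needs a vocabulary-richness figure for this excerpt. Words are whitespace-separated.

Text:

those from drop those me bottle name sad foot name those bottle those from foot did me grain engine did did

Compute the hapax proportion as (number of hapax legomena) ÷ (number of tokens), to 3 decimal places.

0.190

Frequencies: those:4, did:3, from:2, me:2, bottle:2, name:2, foot:2, drop:1, sad:1, grain:1, engine:1
Hapax count = 4; token count = 21.
Ratio = 4 / 21 = 0.190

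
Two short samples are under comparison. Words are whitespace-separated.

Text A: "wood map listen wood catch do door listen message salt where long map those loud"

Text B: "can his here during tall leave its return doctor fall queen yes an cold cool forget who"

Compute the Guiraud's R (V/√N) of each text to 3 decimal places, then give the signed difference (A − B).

A: V=12, N=15, R=3.098
B: V=17, N=17, R=4.123
Difference = 3.098 − 4.123 = -1.025

-1.025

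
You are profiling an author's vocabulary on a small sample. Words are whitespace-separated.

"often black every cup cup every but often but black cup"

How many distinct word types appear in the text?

Distinct types: {black, but, cup, every, often}
V = 5

5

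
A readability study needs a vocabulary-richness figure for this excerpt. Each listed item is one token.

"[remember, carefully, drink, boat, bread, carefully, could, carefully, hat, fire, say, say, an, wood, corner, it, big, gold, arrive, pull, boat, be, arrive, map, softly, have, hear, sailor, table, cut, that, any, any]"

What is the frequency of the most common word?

Frequencies: carefully:3, boat:2, say:2, arrive:2, any:2, remember:1, drink:1, bread:1, could:1, hat:1, fire:1, an:1, wood:1, corner:1, it:1, big:1, gold:1, pull:1, be:1, map:1, … (7 more, each freq 1)
Most common: 'carefully' with frequency 3.

3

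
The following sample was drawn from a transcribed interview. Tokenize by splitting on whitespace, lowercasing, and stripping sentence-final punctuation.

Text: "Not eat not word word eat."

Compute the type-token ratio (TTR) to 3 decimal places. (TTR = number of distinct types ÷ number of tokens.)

N = 6 tokens, V = 3 types.
TTR = V / N = 3 / 6 = 0.500

0.500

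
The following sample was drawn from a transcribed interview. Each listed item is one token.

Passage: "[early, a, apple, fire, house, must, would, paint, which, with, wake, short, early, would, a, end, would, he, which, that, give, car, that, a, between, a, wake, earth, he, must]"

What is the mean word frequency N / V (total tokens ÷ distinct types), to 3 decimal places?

1.579

N = 30 tokens, V = 19 types.
Mean frequency = N / V = 30 / 19 = 1.579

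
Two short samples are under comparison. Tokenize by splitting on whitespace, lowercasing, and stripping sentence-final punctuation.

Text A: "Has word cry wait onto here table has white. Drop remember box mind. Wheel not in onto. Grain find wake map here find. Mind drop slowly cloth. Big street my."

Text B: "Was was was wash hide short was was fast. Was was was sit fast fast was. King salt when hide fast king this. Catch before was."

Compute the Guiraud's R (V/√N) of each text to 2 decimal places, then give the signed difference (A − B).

2.03

A: V=24, N=30, R=4.38
B: V=12, N=26, R=2.35
Difference = 4.38 − 2.35 = 2.03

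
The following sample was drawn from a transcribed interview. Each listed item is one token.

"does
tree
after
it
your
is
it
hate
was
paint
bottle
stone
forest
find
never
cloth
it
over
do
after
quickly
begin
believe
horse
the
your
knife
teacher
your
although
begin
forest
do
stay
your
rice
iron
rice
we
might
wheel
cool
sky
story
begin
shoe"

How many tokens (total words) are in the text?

46

Tokens: does, tree, after, it, your, is, it, hate, was, paint, bottle, stone, forest, find, never, cloth, it, over, do, after, quickly, begin, believe, horse, the, your, knife, teacher, your, although, begin, forest, do, stay, your, rice, iron, rice, we, might, wheel, cool, sky, story, begin, shoe
N = 46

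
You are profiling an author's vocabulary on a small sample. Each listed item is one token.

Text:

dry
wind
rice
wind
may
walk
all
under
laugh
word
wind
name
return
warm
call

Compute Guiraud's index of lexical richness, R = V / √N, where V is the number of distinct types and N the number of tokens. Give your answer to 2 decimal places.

3.36

N = 15, V = 13.
√N = 3.872983
R = 13 / 3.872983 = 3.36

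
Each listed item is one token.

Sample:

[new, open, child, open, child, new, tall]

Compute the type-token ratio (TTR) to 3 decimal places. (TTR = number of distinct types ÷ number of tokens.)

0.571

N = 7 tokens, V = 4 types.
TTR = V / N = 4 / 7 = 0.571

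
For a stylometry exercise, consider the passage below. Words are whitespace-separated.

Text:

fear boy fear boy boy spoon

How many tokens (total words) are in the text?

Tokens: fear, boy, fear, boy, boy, spoon
N = 6

6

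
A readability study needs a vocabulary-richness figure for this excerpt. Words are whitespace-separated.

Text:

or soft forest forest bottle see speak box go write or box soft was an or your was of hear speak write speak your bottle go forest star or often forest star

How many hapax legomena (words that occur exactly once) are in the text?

5

Frequencies: or:4, forest:4, speak:3, soft:2, bottle:2, box:2, go:2, write:2, was:2, your:2, star:2, see:1, an:1, of:1, hear:1, often:1
Hapax (freq=1): an, hear, of, often, see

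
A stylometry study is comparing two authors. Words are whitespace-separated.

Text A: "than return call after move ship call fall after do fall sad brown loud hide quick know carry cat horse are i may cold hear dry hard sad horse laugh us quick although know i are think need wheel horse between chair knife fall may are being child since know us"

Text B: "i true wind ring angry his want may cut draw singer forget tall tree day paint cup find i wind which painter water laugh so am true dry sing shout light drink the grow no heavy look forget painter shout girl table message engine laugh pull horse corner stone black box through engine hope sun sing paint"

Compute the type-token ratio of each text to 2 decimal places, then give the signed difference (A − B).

-0.11

TTR(A) = 36/51 = 0.71
TTR(B) = 47/57 = 0.82
Difference = 0.71 − 0.82 = -0.11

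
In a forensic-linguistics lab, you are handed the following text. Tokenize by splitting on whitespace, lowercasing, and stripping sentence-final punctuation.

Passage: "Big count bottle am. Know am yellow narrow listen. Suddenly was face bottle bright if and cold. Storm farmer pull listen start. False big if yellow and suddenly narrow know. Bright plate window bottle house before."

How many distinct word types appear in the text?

Distinct types: {am, and, before, big, bottle, bright, cold, count, face, false, farmer, house, if, know, listen, narrow, plate, pull, start, storm, suddenly, was, window, yellow}
V = 24

24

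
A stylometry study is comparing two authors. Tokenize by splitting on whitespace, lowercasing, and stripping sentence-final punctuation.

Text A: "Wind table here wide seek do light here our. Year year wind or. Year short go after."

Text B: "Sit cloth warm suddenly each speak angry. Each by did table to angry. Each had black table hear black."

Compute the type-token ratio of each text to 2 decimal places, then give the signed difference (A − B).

TTR(A) = 13/17 = 0.76
TTR(B) = 14/19 = 0.74
Difference = 0.76 − 0.74 = 0.02

0.02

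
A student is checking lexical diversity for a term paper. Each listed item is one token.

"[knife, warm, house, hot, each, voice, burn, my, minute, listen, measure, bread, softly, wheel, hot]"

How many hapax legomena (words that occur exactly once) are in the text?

Frequencies: hot:2, knife:1, warm:1, house:1, each:1, voice:1, burn:1, my:1, minute:1, listen:1, measure:1, bread:1, softly:1, wheel:1
Hapax (freq=1): bread, burn, each, house, knife, listen, measure, minute, my, softly, voice, warm, wheel

13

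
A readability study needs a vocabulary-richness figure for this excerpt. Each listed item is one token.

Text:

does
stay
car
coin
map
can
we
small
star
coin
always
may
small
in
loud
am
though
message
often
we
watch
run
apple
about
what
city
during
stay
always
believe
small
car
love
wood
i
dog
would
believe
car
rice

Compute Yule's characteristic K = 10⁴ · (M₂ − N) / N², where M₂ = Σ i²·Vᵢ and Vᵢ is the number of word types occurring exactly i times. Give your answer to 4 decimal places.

Frequencies: car:3, small:3, stay:2, coin:2, we:2, always:2, believe:2, does:1, map:1, can:1, star:1, may:1, in:1, loud:1, am:1, though:1, message:1, often:1, watch:1, run:1, … (11 more, each freq 1)
N = 40. Frequency spectrum: V_1=24, V_2=5, V_3=2
M₂ = 1²·24 + 2²·5 + 3²·2 = 62
K = 10000 × (62 − 40) / 40² = 137.5000

137.5000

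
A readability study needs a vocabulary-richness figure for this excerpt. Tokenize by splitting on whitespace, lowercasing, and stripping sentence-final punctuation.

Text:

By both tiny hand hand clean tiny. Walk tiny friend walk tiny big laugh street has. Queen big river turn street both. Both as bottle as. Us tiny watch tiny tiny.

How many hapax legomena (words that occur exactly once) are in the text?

11

Frequencies: tiny:7, both:3, hand:2, walk:2, big:2, street:2, as:2, by:1, clean:1, friend:1, laugh:1, has:1, queen:1, river:1, turn:1, bottle:1, us:1, watch:1
Hapax (freq=1): bottle, by, clean, friend, has, laugh, queen, river, turn, us, watch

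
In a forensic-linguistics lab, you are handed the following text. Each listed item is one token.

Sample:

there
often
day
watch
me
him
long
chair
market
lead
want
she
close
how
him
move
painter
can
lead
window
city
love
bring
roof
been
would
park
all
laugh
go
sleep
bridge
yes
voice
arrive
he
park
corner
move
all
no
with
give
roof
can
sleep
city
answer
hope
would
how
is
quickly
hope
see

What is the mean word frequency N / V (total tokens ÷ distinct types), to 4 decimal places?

N = 55 tokens, V = 43 types.
Mean frequency = N / V = 55 / 43 = 1.2791

1.2791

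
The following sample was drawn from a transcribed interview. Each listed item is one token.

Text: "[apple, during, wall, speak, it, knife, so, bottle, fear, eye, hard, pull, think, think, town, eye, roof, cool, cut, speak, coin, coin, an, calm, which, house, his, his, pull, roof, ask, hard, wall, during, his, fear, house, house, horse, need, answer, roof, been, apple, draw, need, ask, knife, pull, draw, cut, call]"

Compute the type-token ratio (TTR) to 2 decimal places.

N = 52 tokens, V = 30 types.
TTR = V / N = 30 / 52 = 0.58

0.58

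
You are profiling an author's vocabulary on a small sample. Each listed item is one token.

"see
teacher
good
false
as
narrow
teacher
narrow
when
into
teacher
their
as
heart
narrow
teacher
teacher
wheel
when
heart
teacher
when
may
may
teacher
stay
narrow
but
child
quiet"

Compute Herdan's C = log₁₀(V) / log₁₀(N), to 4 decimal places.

N = 30, V = 16.
log₁₀(V) = 1.204120, log₁₀(N) = 1.477121
C = 1.204120 / 1.477121 = 0.8152

0.8152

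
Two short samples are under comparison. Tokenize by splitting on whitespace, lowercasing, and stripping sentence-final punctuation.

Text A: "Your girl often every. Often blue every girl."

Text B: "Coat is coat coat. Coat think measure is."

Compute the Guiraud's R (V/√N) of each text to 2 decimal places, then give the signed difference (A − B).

0.36

A: V=5, N=8, R=1.77
B: V=4, N=8, R=1.41
Difference = 1.77 − 1.41 = 0.36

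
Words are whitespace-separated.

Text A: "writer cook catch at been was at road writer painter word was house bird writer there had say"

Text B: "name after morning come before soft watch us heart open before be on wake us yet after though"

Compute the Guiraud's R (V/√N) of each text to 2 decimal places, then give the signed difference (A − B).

-0.24

A: V=14, N=18, R=3.30
B: V=15, N=18, R=3.54
Difference = 3.30 − 3.54 = -0.24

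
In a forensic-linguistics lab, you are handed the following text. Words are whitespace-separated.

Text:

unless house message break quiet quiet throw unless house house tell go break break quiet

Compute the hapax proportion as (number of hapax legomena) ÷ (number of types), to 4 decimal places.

0.5000

Frequencies: house:3, break:3, quiet:3, unless:2, message:1, throw:1, tell:1, go:1
Hapax count = 4; type count = 8.
Ratio = 4 / 8 = 0.5000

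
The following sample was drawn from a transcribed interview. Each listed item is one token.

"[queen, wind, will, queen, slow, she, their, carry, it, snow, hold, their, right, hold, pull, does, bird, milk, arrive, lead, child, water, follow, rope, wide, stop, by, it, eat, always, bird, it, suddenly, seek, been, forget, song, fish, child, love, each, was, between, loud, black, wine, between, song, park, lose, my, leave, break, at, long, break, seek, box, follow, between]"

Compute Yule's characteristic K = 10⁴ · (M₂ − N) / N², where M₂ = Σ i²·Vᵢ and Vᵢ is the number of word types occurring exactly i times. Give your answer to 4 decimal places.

83.3333

Frequencies: it:3, between:3, queen:2, their:2, hold:2, bird:2, child:2, follow:2, seek:2, song:2, break:2, wind:1, will:1, slow:1, she:1, carry:1, snow:1, right:1, pull:1, does:1, … (27 more, each freq 1)
N = 60. Frequency spectrum: V_1=36, V_2=9, V_3=2
M₂ = 1²·36 + 2²·9 + 3²·2 = 90
K = 10000 × (90 − 60) / 60² = 83.3333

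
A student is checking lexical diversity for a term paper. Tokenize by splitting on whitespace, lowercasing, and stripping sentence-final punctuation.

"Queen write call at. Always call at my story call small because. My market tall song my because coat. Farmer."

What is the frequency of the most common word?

3

Frequencies: call:3, my:3, at:2, because:2, queen:1, write:1, always:1, story:1, small:1, market:1, tall:1, song:1, coat:1, farmer:1
Most common: 'call' with frequency 3.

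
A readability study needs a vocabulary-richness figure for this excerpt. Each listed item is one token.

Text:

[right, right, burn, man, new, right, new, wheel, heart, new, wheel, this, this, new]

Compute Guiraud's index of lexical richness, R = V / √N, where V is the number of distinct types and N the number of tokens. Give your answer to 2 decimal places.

N = 14, V = 7.
√N = 3.741657
R = 7 / 3.741657 = 1.87

1.87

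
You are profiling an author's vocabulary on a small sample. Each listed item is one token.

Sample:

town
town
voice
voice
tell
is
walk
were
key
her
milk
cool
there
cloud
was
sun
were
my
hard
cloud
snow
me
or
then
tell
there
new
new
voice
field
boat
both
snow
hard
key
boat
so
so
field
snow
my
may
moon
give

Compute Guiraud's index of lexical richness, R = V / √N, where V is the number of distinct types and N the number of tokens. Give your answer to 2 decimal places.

N = 44, V = 28.
√N = 6.633250
R = 28 / 6.633250 = 4.22

4.22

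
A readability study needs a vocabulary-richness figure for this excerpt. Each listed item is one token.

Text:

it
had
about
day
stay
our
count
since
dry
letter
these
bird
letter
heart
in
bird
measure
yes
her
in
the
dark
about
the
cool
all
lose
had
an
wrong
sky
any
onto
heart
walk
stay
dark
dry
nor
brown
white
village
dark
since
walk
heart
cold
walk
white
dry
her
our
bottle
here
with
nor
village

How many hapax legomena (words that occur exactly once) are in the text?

Frequencies: dry:3, heart:3, dark:3, walk:3, had:2, about:2, stay:2, our:2, since:2, letter:2, bird:2, in:2, her:2, the:2, nor:2, white:2, village:2, it:1, day:1, count:1, … (16 more, each freq 1)
Hapax (freq=1): all, an, any, bottle, brown, cold, cool, count, day, here, it, lose, measure, onto, sky, these, with, wrong, yes

19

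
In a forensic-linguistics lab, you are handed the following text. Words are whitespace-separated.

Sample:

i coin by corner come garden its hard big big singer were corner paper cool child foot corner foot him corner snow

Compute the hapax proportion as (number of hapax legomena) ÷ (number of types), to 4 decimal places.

0.8235

Frequencies: corner:4, big:2, foot:2, i:1, coin:1, by:1, come:1, garden:1, its:1, hard:1, singer:1, were:1, paper:1, cool:1, child:1, him:1, snow:1
Hapax count = 14; type count = 17.
Ratio = 14 / 17 = 0.8235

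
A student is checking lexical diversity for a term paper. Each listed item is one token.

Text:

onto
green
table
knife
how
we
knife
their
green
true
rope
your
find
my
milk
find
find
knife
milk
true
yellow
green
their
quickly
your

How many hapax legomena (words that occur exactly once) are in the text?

Frequencies: green:3, knife:3, find:3, their:2, true:2, your:2, milk:2, onto:1, table:1, how:1, we:1, rope:1, my:1, yellow:1, quickly:1
Hapax (freq=1): how, my, onto, quickly, rope, table, we, yellow

8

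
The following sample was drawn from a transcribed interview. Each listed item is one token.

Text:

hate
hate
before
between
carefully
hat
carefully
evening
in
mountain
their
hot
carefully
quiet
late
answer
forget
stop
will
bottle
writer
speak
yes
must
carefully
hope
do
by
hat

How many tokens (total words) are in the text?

29

Tokens: hate, hate, before, between, carefully, hat, carefully, evening, in, mountain, their, hot, carefully, quiet, late, answer, forget, stop, will, bottle, writer, speak, yes, must, carefully, hope, do, by, hat
N = 29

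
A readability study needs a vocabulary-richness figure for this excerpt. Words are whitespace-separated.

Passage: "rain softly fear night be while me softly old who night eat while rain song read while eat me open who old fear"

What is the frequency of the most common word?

Frequencies: while:3, rain:2, softly:2, fear:2, night:2, me:2, old:2, who:2, eat:2, be:1, song:1, read:1, open:1
Most common: 'while' with frequency 3.

3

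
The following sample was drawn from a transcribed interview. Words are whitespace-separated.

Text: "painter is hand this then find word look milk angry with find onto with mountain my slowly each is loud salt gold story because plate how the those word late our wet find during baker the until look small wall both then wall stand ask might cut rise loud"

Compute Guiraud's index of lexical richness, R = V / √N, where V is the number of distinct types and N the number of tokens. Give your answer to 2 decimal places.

5.57

N = 49, V = 39.
√N = 7.000000
R = 39 / 7.000000 = 5.57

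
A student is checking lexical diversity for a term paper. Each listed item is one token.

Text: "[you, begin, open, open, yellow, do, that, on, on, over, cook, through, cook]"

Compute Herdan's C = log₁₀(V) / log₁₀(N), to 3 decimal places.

0.898

N = 13, V = 10.
log₁₀(V) = 1.000000, log₁₀(N) = 1.113943
C = 1.000000 / 1.113943 = 0.898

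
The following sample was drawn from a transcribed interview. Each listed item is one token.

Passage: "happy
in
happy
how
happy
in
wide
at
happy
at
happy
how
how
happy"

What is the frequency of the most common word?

6

Frequencies: happy:6, how:3, in:2, at:2, wide:1
Most common: 'happy' with frequency 6.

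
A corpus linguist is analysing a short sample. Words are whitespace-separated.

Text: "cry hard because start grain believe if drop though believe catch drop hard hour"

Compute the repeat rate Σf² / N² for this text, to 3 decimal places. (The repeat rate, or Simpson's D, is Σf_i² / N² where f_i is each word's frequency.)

0.102

Frequencies: hard:2, believe:2, drop:2, cry:1, because:1, start:1, grain:1, if:1, though:1, catch:1, hour:1
Σf² = 20; N² = 196
Repeat rate = 20 / 196 = 0.102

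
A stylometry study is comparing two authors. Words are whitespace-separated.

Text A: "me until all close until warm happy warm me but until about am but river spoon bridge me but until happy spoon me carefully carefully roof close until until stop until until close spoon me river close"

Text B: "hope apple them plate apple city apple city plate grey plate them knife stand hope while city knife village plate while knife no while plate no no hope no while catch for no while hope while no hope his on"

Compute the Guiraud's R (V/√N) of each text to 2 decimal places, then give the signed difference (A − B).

A: V=15, N=37, R=2.47
B: V=15, N=40, R=2.37
Difference = 2.47 − 2.37 = 0.10

0.10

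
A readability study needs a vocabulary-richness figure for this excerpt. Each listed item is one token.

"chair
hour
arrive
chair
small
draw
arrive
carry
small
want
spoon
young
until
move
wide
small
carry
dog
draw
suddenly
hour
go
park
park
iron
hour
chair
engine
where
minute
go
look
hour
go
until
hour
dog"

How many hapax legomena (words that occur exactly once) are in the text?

11

Frequencies: hour:5, chair:3, small:3, go:3, arrive:2, draw:2, carry:2, until:2, dog:2, park:2, want:1, spoon:1, young:1, move:1, wide:1, suddenly:1, iron:1, engine:1, where:1, minute:1, … (1 more, each freq 1)
Hapax (freq=1): engine, iron, look, minute, move, spoon, suddenly, want, where, wide, young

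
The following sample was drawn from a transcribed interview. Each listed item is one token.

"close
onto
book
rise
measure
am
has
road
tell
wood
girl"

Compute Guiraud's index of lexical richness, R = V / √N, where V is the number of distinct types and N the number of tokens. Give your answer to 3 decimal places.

3.317

N = 11, V = 11.
√N = 3.316625
R = 11 / 3.316625 = 3.317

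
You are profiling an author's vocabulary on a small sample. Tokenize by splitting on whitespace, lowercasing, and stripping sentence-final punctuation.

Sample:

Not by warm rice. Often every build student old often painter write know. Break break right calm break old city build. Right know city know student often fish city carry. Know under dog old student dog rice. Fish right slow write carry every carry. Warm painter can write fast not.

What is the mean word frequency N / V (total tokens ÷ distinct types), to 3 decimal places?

2.174

N = 50 tokens, V = 23 types.
Mean frequency = N / V = 50 / 23 = 2.174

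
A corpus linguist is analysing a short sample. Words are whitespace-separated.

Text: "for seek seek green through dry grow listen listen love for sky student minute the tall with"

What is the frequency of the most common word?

2

Frequencies: for:2, seek:2, listen:2, green:1, through:1, dry:1, grow:1, love:1, sky:1, student:1, minute:1, the:1, tall:1, with:1
Most common: 'for' with frequency 2.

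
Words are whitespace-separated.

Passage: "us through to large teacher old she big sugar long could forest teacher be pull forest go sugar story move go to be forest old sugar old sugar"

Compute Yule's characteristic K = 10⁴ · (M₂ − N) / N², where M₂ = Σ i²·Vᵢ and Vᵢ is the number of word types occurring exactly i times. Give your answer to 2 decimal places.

408.16

Frequencies: sugar:4, old:3, forest:3, to:2, teacher:2, be:2, go:2, us:1, through:1, large:1, she:1, big:1, long:1, could:1, pull:1, story:1, move:1
N = 28. Frequency spectrum: V_1=10, V_2=4, V_3=2, V_4=1
M₂ = 1²·10 + 2²·4 + 3²·2 + 4²·1 = 60
K = 10000 × (60 − 28) / 28² = 408.16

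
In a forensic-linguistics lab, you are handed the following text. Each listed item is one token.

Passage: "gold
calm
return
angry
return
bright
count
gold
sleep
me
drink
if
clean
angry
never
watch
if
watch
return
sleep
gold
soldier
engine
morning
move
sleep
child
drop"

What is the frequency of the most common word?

3

Frequencies: gold:3, return:3, sleep:3, angry:2, if:2, watch:2, calm:1, bright:1, count:1, me:1, drink:1, clean:1, never:1, soldier:1, engine:1, morning:1, move:1, child:1, drop:1
Most common: 'gold' with frequency 3.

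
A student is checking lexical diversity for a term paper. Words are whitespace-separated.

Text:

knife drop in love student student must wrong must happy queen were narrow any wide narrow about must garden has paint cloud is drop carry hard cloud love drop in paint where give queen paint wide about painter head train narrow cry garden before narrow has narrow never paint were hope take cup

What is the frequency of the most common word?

Frequencies: narrow:5, paint:4, drop:3, must:3, in:2, love:2, student:2, queen:2, were:2, wide:2, about:2, garden:2, has:2, cloud:2, knife:1, wrong:1, happy:1, any:1, is:1, carry:1, … (12 more, each freq 1)
Most common: 'narrow' with frequency 5.

5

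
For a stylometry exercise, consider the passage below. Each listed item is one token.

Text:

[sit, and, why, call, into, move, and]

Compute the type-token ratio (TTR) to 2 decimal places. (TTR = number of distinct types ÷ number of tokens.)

N = 7 tokens, V = 6 types.
TTR = V / N = 6 / 7 = 0.86

0.86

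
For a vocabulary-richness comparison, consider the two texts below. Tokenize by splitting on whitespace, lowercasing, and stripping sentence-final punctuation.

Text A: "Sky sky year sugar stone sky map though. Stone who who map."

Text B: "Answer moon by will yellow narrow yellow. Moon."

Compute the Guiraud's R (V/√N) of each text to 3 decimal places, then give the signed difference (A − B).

A: V=7, N=12, R=2.021
B: V=6, N=8, R=2.121
Difference = 2.021 − 2.121 = -0.100

-0.100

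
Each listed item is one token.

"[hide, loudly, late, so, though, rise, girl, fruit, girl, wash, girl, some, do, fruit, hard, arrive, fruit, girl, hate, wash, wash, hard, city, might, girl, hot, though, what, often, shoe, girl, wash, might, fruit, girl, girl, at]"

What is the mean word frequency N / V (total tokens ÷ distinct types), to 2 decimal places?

N = 37 tokens, V = 21 types.
Mean frequency = N / V = 37 / 21 = 1.76

1.76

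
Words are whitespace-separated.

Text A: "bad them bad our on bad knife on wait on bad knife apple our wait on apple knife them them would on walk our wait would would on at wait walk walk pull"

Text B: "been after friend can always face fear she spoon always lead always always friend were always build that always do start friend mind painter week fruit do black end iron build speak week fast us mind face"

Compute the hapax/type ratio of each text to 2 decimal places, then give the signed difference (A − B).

-0.54

A: hapax=2, V=11, ratio=0.18
B: hapax=18, V=25, ratio=0.72
Difference = 0.18 − 0.72 = -0.54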